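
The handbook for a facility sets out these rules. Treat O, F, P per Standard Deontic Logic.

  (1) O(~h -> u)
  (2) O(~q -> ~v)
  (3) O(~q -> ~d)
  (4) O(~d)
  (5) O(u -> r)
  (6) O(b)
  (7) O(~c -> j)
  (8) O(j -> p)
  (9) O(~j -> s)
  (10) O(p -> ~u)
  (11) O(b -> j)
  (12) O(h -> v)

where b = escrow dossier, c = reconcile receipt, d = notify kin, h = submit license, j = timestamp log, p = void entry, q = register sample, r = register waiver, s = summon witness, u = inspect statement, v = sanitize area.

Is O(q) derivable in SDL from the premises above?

From premise 6 we have O(b).
Premise 11 is O(b -> j); since O(b), deontic closure gives O(j).
Applying K to premise 8 (O(j -> p)) and O(j) yields O(p).
With premise 10, O(p -> ~u), the K-axiom yields O(~u).
Premise 1, O(~h -> u), contraposes to O(~u -> h); with O(~u) we get O(h).
From O(h) and premise 12, O(h -> v), we obtain O(v).
Premise 2 is O(~q -> ~v); contrapositively O(v -> q). Since O(v) holds, K gives O(q).
Premises 3, 4, 5, 7, 9 do not contribute to this derivation.
So O(q) follows.

Yes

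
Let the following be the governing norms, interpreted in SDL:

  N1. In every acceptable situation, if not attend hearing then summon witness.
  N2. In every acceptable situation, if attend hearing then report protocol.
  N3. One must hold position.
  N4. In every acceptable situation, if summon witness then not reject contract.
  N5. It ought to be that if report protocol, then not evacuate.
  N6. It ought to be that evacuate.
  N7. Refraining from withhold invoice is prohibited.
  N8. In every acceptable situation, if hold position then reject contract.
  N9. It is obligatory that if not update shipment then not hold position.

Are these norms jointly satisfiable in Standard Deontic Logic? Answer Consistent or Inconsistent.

Premise 6 gives O(evacuate).
Premise 5, O(report_protocol → ¬evacuate), contraposes to O(evacuate → ¬report_protocol); with O(evacuate) we get O(¬report_protocol).
The contrapositive of premise 2 (O(attend_hearing → report_protocol)) is O(¬report_protocol → ¬attend_hearing), and O(¬report_protocol) is already established, so O(¬attend_hearing).
With premise 1, O(¬attend_hearing → summon_witness), the K-axiom yields O(summon_witness).
With premise 4, O(summon_witness → ¬reject_contract), the K-axiom yields O(¬reject_contract).
Premise 8, O(hold_position → reject_contract), contraposes to O(¬reject_contract → ¬hold_position); with O(¬reject_contract) we get O(¬hold_position).
Yet premise 3 states O(hold_position).
We now have both O(¬hold_position) and O(hold_position) — hold_position is simultaneously obligatory and forbidden, violating the D-axiom.

Inconsistent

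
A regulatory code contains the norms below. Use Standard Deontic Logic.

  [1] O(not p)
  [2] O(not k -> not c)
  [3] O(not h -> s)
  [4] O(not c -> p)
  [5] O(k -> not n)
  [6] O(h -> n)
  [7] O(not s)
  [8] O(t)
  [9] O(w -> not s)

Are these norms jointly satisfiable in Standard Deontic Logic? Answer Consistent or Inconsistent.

Premise 7 gives O(not s).
The contrapositive of premise 3 (O(not h -> s)) is O(not s -> h), and O(not s) is already established, so O(h).
Premise 6 is O(h -> n); since O(h), deontic closure gives O(n).
Premise 5 is O(k -> not n); contrapositively O(n -> not k). Since O(n) holds, K gives O(not k).
From O(not k) and premise 2, O(not k -> not c), we obtain O(not c).
From O(not c) and premise 4, O(not c -> p), we obtain O(p).
Yet premise 1 states O(not p).
We now have both O(p) and O(not p) — p is simultaneously obligatory and forbidden, violating the D-axiom.

Inconsistent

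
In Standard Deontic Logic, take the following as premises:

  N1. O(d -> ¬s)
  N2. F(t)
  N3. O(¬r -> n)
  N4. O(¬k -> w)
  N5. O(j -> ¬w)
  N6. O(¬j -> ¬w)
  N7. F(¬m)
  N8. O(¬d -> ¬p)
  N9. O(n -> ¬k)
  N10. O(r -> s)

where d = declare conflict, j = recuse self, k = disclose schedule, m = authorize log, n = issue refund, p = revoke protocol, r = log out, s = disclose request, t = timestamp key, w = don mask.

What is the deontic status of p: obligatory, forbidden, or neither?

By case analysis on ¬j: premise 6 gives O(¬j -> ¬w) and premise 5 gives O(j -> ¬w), so O(¬w) either way.
The contrapositive of premise 4 (O(¬k -> w)) is O(¬w -> k), and O(¬w) is already established, so O(k).
Premise 9 is O(n -> ¬k); contrapositively O(k -> ¬n). Since O(k) holds, K gives O(¬n).
Premise 3 is O(¬r -> n); contrapositively O(¬n -> r). Since O(¬n) holds, K gives O(r).
With premise 10, O(r -> s), the K-axiom yields O(s).
Premise 1 is O(d -> ¬s); contrapositively O(s -> ¬d). Since O(s) holds, K gives O(¬d).
With premise 8, O(¬d -> ¬p), the K-axiom yields O(¬p).
Premises 2, 7 do not contribute to this derivation.
Thus O(¬p), which is F(p): p is forbidden.

Forbidden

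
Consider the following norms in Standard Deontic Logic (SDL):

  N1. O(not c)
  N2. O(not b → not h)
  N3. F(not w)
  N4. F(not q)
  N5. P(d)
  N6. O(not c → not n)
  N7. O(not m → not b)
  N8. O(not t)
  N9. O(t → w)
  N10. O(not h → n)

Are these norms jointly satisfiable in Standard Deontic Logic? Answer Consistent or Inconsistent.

Premise 9 is O(t → w); even if O(w) held, inferring O(t) would be affirming the consequent — invalid.
So O(t) is not derivable, and the apparent clash with O(not t) does not arise.
A world satisfying every obligation exists (e.g. b=true, c=false, d=false, h=true, m=true, n=false, q=true, t=false, w=true); no atom is both obligatory and forbidden, so the set is consistent.

Consistent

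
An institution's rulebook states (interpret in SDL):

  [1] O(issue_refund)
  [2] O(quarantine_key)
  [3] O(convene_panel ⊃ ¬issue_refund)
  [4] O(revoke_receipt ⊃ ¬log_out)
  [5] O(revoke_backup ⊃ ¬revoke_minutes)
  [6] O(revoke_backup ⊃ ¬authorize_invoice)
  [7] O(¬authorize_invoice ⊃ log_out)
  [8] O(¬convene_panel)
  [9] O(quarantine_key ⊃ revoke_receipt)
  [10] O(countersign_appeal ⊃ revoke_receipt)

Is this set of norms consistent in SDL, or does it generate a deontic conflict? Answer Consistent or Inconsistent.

Premise 3 is O(convene_panel ⊃ ¬issue_refund), but O(convene_panel) is not derivable from the premises, so it does not yield O(¬issue_refund).
So O(¬issue_refund) is not derivable, and the apparent clash with O(issue_refund) does not arise.
A world satisfying every obligation exists (e.g. authorize_invoice=true, convene_panel=false, countersign_appeal=false, issue_refund=true, log_out=false, quarantine_key=true, revoke_backup=false, revoke_minutes=false, revoke_receipt=true); no atom is both obligatory and forbidden, so the set is consistent.

Consistent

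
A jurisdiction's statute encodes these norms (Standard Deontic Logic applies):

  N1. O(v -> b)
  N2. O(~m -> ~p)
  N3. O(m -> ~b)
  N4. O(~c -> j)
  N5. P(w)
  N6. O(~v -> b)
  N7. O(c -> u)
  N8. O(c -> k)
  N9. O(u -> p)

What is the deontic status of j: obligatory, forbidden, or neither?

By case analysis on ~v: premise 6 gives O(~v -> b) and premise 1 gives O(v -> b), so O(b) either way.
Premise 3, O(m -> ~b), contraposes to O(b -> ~m); with O(b) we get O(~m).
Applying K to premise 2 (O(~m -> ~p)) and O(~m) yields O(~p).
Premise 9, O(u -> p), contraposes to O(~p -> ~u); with O(~p) we get O(~u).
Premise 7 is O(c -> u); contrapositively O(~u -> ~c). Since O(~u) holds, K gives O(~c).
Applying K to premise 4 (O(~c -> j)) and O(~c) yields O(j).
Premises 5, 8 do not contribute to this derivation.
Hence j is obligatory.

Obligatory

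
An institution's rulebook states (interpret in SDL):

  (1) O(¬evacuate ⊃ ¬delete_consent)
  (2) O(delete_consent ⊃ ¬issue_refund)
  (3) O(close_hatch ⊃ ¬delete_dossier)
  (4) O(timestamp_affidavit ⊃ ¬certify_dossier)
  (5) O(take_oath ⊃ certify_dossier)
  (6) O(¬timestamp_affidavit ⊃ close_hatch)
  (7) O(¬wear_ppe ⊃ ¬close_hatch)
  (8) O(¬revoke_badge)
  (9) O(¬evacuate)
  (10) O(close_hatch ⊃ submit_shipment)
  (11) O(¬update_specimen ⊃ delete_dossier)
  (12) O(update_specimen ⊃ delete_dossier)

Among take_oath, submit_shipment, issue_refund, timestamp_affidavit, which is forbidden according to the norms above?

By case analysis on update_specimen: premise 12 gives O(update_specimen ⊃ delete_dossier) and premise 11 gives O(¬update_specimen ⊃ delete_dossier), so O(delete_dossier) either way.
The contrapositive of premise 3 (O(close_hatch ⊃ ¬delete_dossier)) is O(delete_dossier ⊃ ¬close_hatch), and O(delete_dossier) is already established, so O(¬close_hatch).
The contrapositive of premise 6 (O(¬timestamp_affidavit ⊃ close_hatch)) is O(¬close_hatch ⊃ timestamp_affidavit), and O(¬close_hatch) is already established, so O(timestamp_affidavit).
From O(timestamp_affidavit) and premise 4, O(timestamp_affidavit ⊃ ¬certify_dossier), we obtain O(¬certify_dossier).
The contrapositive of premise 5 (O(take_oath ⊃ certify_dossier)) is O(¬certify_dossier ⊃ ¬take_oath), and O(¬certify_dossier) is already established, so O(¬take_oath).
So O(¬take_oath) holds, i.e. take_oath is forbidden. None of the other listed options is forbidden under the premises.

take_oath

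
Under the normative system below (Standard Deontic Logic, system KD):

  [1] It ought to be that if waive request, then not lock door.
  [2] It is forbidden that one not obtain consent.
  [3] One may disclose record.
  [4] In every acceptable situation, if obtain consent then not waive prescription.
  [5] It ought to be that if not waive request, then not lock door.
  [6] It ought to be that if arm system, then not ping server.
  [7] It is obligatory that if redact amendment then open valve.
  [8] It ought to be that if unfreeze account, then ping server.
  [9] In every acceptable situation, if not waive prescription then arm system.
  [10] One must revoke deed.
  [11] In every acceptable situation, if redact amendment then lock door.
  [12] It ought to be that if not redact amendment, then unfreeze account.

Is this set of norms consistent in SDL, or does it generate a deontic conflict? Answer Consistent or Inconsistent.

Premises 1 and 5 are O(waive_request → ¬lock_door) and O(¬waive_request → ¬lock_door); every ideal world satisfies waive_request or ¬waive_request, so in either case ¬lock_door holds — hence O(¬lock_door).
The contrapositive of premise 11 (O(redact_amendment → lock_door)) is O(¬lock_door → ¬redact_amendment), and O(¬lock_door) is already established, so O(¬redact_amendment).
Premise 12 is O(¬redact_amendment → unfreeze_account); since O(¬redact_amendment), deontic closure gives O(unfreeze_account).
With premise 8, O(unfreeze_account → ping_server), the K-axiom yields O(ping_server).
Premise 6, O(arm_system → ¬ping_server), contraposes to O(ping_server → ¬arm_system); with O(ping_server) we get O(¬arm_system).
Premise 9 is O(¬waive_prescription → arm_system); contrapositively O(¬arm_system → waive_prescription). Since O(¬arm_system) holds, K gives O(waive_prescription).
Premise 4 is O(obtain_consent → ¬waive_prescription); contrapositively O(waive_prescription → ¬obtain_consent). Since O(waive_prescription) holds, K gives O(¬obtain_consent).
However, F(¬obtain_consent) at premise 2 amounts to O(obtain_consent).
We now have both O(¬obtain_consent) and O(obtain_consent) — obtain_consent is simultaneously obligatory and forbidden, violating the D-axiom.

Inconsistent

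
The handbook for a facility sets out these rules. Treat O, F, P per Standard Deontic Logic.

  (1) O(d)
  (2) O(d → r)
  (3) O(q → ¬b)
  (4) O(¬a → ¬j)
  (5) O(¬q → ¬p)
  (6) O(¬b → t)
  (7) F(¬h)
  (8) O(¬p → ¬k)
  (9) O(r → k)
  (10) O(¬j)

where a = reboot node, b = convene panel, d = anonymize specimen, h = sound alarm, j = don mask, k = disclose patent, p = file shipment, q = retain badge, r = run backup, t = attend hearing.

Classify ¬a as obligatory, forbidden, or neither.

Neither

Premise 4 is O(¬a → ¬j); even if O(¬j) held, inferring O(¬a) would be affirming the consequent — invalid.
No premise or chain of K-axiom applications forces O(¬a), and none forces O(a). So ¬a is neither obligatory nor forbidden under these norms.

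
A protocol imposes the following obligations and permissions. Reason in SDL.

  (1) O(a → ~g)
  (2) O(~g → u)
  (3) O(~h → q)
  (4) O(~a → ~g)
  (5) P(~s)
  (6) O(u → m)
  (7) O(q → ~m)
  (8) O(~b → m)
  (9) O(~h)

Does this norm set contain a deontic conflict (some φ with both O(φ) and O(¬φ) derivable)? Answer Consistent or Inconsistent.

Premises 4 and 1 are O(~a → ~g) and O(a → ~g); every ideal world satisfies ~a or a, so in either case ~g holds — hence O(~g).
With premise 2, O(~g → u), the K-axiom yields O(u).
From O(u) and premise 6, O(u → m), we obtain O(m).
Premise 7 is O(q → ~m); contrapositively O(m → ~q). Since O(m) holds, K gives O(~q).
Premise 3 is O(~h → q); contrapositively O(~q → h). Since O(~q) holds, K gives O(h).
Yet premise 9 states O(~h).
We now have both O(h) and O(~h) — h is simultaneously obligatory and forbidden, violating the D-axiom.

Inconsistent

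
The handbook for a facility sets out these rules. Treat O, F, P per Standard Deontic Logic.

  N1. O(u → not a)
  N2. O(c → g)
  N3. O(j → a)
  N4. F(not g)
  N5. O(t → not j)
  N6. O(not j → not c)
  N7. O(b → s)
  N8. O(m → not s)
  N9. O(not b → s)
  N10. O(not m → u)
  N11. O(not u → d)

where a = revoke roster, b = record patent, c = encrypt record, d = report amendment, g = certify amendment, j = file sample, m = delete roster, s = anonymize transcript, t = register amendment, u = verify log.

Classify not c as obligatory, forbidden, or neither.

Obligatory

Premises 7 and 9 are O(b → s) and O(not b → s); every ideal world satisfies b or not b, so in either case s holds — hence O(s).
Premise 8, O(m → not s), contraposes to O(s → not m); with O(s) we get O(not m).
From O(not m) and premise 10, O(not m → u), we obtain O(u).
Applying K to premise 1 (O(u → not a)) and O(u) yields O(not a).
The contrapositive of premise 3 (O(j → a)) is O(not a → not j), and O(not a) is already established, so O(not j).
From O(not j) and premise 6, O(not j → not c), we obtain O(not c).
Premises 2, 4, 5, 11 do not contribute to this derivation.
Hence not c is obligatory.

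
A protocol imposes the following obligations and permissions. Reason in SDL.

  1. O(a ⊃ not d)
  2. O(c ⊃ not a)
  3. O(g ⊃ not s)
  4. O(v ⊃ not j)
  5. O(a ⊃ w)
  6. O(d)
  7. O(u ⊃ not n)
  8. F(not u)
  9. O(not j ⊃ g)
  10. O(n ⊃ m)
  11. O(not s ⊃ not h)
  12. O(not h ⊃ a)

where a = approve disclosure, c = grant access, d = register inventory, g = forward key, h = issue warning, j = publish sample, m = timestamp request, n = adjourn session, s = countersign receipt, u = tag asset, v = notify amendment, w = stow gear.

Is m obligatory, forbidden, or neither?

Neither

Premise 10 is O(n ⊃ m), but O(n) is not derivable from the premises, so it does not yield O(m).
No premise or chain of K-axiom applications forces O(m), and none forces O(not m). So m is neither obligatory nor forbidden under these norms.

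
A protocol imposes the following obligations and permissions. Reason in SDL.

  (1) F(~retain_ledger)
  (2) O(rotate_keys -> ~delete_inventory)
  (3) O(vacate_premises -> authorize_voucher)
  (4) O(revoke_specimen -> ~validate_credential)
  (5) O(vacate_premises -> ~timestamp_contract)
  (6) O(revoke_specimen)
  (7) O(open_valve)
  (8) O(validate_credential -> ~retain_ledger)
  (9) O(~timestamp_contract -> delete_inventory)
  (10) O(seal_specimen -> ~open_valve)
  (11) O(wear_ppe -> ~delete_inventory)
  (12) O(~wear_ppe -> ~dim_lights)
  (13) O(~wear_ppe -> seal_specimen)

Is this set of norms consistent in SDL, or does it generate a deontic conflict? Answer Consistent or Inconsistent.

Consistent

Premise 8 is O(validate_credential -> ~retain_ledger), but O(validate_credential) is not derivable from the premises, so it does not yield O(~retain_ledger).
So O(~retain_ledger) is not derivable, and the apparent clash with O(retain_ledger) does not arise.
A world satisfying every obligation exists (e.g. authorize_voucher=false, delete_inventory=false, dim_lights=false, open_valve=true, retain_ledger=true, revoke_specimen=true, rotate_keys=false, seal_specimen=false, timestamp_contract=true, vacate_premises=false, validate_credential=false, wear_ppe=true); no atom is both obligatory and forbidden, so the set is consistent.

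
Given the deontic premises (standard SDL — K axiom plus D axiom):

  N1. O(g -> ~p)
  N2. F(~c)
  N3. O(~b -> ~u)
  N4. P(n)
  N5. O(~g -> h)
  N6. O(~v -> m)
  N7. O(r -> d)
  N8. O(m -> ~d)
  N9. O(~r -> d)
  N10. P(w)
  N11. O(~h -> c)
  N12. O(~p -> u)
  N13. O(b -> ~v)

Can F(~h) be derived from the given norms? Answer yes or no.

Yes

Premises 7 and 9 cover both cases: O(r -> d) and O(~r -> d). Since r ∨ ~r is a tautology, O(d) follows.
Premise 8 is O(m -> ~d); contrapositively O(d -> ~m). Since O(d) holds, K gives O(~m).
Premise 6 is O(~v -> m); contrapositively O(~m -> v). Since O(~m) holds, K gives O(v).
The contrapositive of premise 13 (O(b -> ~v)) is O(v -> ~b), and O(v) is already established, so O(~b).
Premise 3 is O(~b -> ~u); since O(~b), deontic closure gives O(~u).
The contrapositive of premise 12 (O(~p -> u)) is O(~u -> p), and O(~u) is already established, so O(p).
Premise 1 is O(g -> ~p); contrapositively O(p -> ~g). Since O(p) holds, K gives O(~g).
With premise 5, O(~g -> h), the K-axiom yields O(h).
Premises 2, 4, 10, 11 do not contribute to this derivation.
So O(h) holds, i.e. F(~h). The claim follows.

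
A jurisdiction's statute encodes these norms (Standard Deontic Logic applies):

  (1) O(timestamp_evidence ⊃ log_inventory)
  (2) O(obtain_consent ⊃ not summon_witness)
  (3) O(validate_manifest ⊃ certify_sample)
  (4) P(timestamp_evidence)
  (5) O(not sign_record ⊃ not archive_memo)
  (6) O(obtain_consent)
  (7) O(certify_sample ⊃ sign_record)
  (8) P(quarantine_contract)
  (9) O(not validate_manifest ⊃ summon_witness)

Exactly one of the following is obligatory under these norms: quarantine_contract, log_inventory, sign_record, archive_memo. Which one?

sign_record

From premise 6 we have O(obtain_consent).
Applying K to premise 2 (O(obtain_consent ⊃ not summon_witness)) and O(obtain_consent) yields O(not summon_witness).
Premise 9 is O(not validate_manifest ⊃ summon_witness); contrapositively O(not summon_witness ⊃ validate_manifest). Since O(not summon_witness) holds, K gives O(validate_manifest).
From O(validate_manifest) and premise 3, O(validate_manifest ⊃ certify_sample), we obtain O(certify_sample).
Applying K to premise 7 (O(certify_sample ⊃ sign_record)) and O(certify_sample) yields O(sign_record).
So O(sign_record) holds — sign_record is obligatory. None of the other listed options is made obligatory by any chain of premises.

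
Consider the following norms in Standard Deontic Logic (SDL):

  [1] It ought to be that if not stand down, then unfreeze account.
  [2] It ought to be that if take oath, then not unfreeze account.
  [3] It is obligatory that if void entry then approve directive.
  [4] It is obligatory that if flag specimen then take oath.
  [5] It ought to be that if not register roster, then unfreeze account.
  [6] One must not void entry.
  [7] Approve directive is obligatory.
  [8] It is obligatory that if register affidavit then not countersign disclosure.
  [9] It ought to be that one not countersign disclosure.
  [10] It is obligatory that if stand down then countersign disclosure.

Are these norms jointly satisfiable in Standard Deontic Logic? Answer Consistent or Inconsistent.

Consistent

Premise 3 is O(void_entry → approve_directive); even if O(approve_directive) held, inferring O(void_entry) would be affirming the consequent — invalid.
So O(void_entry) is not derivable, and the apparent clash with O(¬void_entry) does not arise.
A world satisfying every obligation exists (e.g. approve_directive=true, countersign_disclosure=false, flag_specimen=false, register_affidavit=false, register_roster=false, stand_down=false, take_oath=false, unfreeze_account=true, void_entry=false); no atom is both obligatory and forbidden, so the set is consistent.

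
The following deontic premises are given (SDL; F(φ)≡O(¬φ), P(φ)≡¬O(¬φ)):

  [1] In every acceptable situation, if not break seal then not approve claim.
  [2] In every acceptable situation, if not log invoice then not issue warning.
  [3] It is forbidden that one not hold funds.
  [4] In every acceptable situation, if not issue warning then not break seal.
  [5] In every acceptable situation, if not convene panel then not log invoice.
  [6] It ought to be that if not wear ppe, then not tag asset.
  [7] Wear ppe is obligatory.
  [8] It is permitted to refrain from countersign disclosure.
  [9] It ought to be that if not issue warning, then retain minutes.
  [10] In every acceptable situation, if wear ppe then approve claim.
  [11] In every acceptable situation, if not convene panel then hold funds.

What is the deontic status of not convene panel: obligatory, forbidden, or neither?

Forbidden

Premise 7 states O(wear_ppe) outright.
With premise 10, O(wear_ppe → approve_claim), the K-axiom yields O(approve_claim).
Premise 1 is O(¬break_seal → ¬approve_claim); contrapositively O(approve_claim → break_seal). Since O(approve_claim) holds, K gives O(break_seal).
The contrapositive of premise 4 (O(¬issue_warning → ¬break_seal)) is O(break_seal → issue_warning), and O(break_seal) is already established, so O(issue_warning).
Premise 2 is O(¬log_invoice → ¬issue_warning); contrapositively O(issue_warning → log_invoice). Since O(issue_warning) holds, K gives O(log_invoice).
Premise 5, O(¬convene_panel → ¬log_invoice), contraposes to O(log_invoice → convene_panel); with O(log_invoice) we get O(convene_panel).
Premises 3, 6, 8, 9, 11 do not contribute to this derivation.
Thus O(convene_panel), which is F(¬convene_panel): ¬convene_panel is forbidden.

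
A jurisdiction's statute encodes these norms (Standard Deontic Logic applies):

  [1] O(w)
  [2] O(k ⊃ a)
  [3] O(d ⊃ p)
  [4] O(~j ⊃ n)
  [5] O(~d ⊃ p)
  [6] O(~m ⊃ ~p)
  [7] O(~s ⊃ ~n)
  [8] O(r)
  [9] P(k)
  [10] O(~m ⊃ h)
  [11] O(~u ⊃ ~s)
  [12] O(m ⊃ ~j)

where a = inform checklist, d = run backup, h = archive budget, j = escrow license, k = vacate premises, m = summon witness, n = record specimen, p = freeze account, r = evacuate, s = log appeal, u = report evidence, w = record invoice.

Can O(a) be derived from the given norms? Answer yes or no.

No

Premise 2 is O(k ⊃ a), but O(k) is not derivable from the premises (the permission P(k) asserts only ~O(~k), not O(k)), so it does not yield O(a).
No other premise forces O(a). An ideal world satisfying every premise can still have a false, so O(a) is not derivable.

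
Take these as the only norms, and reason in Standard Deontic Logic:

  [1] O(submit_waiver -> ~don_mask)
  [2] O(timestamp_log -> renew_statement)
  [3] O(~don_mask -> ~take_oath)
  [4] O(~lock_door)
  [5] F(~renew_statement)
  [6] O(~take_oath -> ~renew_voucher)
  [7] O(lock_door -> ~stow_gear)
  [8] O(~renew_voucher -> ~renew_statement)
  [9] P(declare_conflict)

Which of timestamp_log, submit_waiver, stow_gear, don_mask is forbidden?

submit_waiver

F(~renew_statement) at premise 5 means O(renew_statement).
The contrapositive of premise 8 (O(~renew_voucher -> ~renew_statement)) is O(renew_statement -> renew_voucher), and O(renew_statement) is already established, so O(renew_voucher).
Premise 6 is O(~take_oath -> ~renew_voucher); contrapositively O(renew_voucher -> take_oath). Since O(renew_voucher) holds, K gives O(take_oath).
Premise 3, O(~don_mask -> ~take_oath), contraposes to O(take_oath -> don_mask); with O(take_oath) we get O(don_mask).
The contrapositive of premise 1 (O(submit_waiver -> ~don_mask)) is O(don_mask -> ~submit_waiver), and O(don_mask) is already established, so O(~submit_waiver).
So O(~submit_waiver) holds, i.e. submit_waiver is forbidden. None of the other listed options is forbidden under the premises.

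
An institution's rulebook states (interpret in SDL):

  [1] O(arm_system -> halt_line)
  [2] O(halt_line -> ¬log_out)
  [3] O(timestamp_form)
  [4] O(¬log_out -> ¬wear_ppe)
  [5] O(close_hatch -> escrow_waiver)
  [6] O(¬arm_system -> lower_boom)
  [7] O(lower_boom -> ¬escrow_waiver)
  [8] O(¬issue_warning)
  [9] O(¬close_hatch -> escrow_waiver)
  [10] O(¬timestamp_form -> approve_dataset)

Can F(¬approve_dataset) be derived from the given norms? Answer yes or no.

Premise 10 is O(¬timestamp_form -> approve_dataset), but O(¬timestamp_form) is not derivable from the premises, so it does not yield O(approve_dataset).
No other premise forces O(approve_dataset). An ideal world satisfying every premise can still have ¬approve_dataset true, so F(¬approve_dataset) is not derivable.

No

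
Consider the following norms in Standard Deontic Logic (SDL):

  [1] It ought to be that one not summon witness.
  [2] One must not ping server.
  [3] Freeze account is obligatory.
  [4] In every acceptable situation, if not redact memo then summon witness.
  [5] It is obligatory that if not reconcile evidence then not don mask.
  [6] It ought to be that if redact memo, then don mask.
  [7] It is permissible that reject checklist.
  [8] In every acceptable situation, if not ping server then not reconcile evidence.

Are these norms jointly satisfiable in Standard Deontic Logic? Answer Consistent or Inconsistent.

Inconsistent

Premise 1 states O(¬summon_witness) outright.
The contrapositive of premise 4 (O(¬redact_memo → summon_witness)) is O(¬summon_witness → redact_memo), and O(¬summon_witness) is already established, so O(redact_memo).
From O(redact_memo) and premise 6, O(redact_memo → don_mask), we obtain O(don_mask).
Premise 5 is O(¬reconcile_evidence → ¬don_mask); contrapositively O(don_mask → reconcile_evidence). Since O(don_mask) holds, K gives O(reconcile_evidence).
Premise 8 is O(¬ping_server → ¬reconcile_evidence); contrapositively O(reconcile_evidence → ping_server). Since O(reconcile_evidence) holds, K gives O(ping_server).
But premise 2, F(ping_server), means O(¬ping_server).
We now have both O(ping_server) and O(¬ping_server) — ping_server is simultaneously obligatory and forbidden, violating the D-axiom.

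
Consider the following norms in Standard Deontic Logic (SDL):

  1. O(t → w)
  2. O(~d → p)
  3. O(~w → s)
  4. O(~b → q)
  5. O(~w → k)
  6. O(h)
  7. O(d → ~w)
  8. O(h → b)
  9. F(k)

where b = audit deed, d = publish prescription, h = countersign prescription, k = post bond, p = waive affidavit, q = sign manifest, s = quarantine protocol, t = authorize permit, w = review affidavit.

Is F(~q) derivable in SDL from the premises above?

Premise 4 is O(~b → q), but O(~b) is not derivable from the premises, so it does not yield O(q).
No other premise forces O(q). An ideal world satisfying every premise can still have ~q true, so F(~q) is not derivable.

No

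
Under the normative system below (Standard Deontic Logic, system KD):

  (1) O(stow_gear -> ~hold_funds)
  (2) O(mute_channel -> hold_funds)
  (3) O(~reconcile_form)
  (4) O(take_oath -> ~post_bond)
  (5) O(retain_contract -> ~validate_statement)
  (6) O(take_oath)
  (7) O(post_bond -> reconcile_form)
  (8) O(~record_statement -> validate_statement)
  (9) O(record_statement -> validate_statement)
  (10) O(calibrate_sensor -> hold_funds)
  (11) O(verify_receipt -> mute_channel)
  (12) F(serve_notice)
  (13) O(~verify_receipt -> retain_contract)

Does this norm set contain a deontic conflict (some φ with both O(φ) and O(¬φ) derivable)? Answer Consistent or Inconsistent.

Premise 7 is O(post_bond -> reconcile_form), but O(post_bond) is not derivable from the premises, so it does not yield O(reconcile_form).
So O(reconcile_form) is not derivable, and the apparent clash with O(~reconcile_form) does not arise.
A world satisfying every obligation exists (e.g. calibrate_sensor=false, hold_funds=true, mute_channel=true, post_bond=false, reconcile_form=false, record_statement=false, retain_contract=false, serve_notice=false, stow_gear=false, take_oath=true, validate_statement=true, verify_receipt=true); no atom is both obligatory and forbidden, so the set is consistent.

Consistent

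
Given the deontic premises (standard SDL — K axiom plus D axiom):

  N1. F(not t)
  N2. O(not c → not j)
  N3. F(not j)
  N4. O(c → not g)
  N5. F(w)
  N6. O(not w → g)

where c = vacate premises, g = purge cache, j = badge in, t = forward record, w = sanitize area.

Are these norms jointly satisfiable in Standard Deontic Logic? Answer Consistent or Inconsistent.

Inconsistent

Premise 5 is F(w), i.e. O(not w).
From O(not w) and premise 6, O(not w → g), we obtain O(g).
Premise 4, O(c → not g), contraposes to O(g → not c); with O(g) we get O(not c).
Applying K to premise 2 (O(not c → not j)) and O(not c) yields O(not j).
However, F(not j) at premise 3 amounts to O(j).
We now have both O(not j) and O(j) — j is simultaneously obligatory and forbidden, violating the D-axiom.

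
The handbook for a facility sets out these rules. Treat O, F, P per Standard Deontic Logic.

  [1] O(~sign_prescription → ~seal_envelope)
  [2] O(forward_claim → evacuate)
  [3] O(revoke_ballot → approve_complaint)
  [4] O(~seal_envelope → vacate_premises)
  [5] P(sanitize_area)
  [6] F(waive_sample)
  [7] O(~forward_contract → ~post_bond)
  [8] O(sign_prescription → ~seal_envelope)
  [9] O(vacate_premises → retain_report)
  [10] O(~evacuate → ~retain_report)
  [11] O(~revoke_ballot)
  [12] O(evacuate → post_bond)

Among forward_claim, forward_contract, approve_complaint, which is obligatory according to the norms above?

Premises 1 and 8 are O(~sign_prescription → ~seal_envelope) and O(sign_prescription → ~seal_envelope); every ideal world satisfies ~sign_prescription or sign_prescription, so in either case ~seal_envelope holds — hence O(~seal_envelope).
Applying K to premise 4 (O(~seal_envelope → vacate_premises)) and O(~seal_envelope) yields O(vacate_premises).
Applying K to premise 9 (O(vacate_premises → retain_report)) and O(vacate_premises) yields O(retain_report).
Premise 10 is O(~evacuate → ~retain_report); contrapositively O(retain_report → evacuate). Since O(retain_report) holds, K gives O(evacuate).
Premise 12 is O(evacuate → post_bond); since O(evacuate), deontic closure gives O(post_bond).
Premise 7, O(~forward_contract → ~post_bond), contraposes to O(post_bond → forward_contract); with O(post_bond) we get O(forward_contract).
So O(forward_contract) holds — forward_contract is obligatory. None of the other listed options is made obligatory by any chain of premises.

forward_contract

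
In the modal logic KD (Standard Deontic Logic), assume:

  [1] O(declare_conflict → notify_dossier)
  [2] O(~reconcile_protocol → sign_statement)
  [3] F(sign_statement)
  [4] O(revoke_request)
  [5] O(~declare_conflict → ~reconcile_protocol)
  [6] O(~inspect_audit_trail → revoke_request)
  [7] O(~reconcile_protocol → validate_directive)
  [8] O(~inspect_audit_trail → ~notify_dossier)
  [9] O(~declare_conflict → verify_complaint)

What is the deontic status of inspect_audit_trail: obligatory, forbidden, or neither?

Obligatory

Premise 3 is F(sign_statement), i.e. O(~sign_statement).
Premise 2 is O(~reconcile_protocol → sign_statement); contrapositively O(~sign_statement → reconcile_protocol). Since O(~sign_statement) holds, K gives O(reconcile_protocol).
Premise 5 is O(~declare_conflict → ~reconcile_protocol); contrapositively O(reconcile_protocol → declare_conflict). Since O(reconcile_protocol) holds, K gives O(declare_conflict).
With premise 1, O(declare_conflict → notify_dossier), the K-axiom yields O(notify_dossier).
Premise 8, O(~inspect_audit_trail → ~notify_dossier), contraposes to O(notify_dossier → inspect_audit_trail); with O(notify_dossier) we get O(inspect_audit_trail).
Premises 4, 6, 7, 9 do not contribute to this derivation.
Hence inspect_audit_trail is obligatory.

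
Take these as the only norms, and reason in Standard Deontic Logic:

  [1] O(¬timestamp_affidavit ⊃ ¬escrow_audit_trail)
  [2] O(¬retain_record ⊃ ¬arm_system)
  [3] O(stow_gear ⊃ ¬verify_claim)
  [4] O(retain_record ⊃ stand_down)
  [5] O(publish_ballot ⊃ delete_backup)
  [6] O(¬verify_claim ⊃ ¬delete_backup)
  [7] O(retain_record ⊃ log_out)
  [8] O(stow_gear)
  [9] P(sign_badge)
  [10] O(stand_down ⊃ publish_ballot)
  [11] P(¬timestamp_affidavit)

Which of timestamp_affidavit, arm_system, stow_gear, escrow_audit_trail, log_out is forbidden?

Premise 8 states O(stow_gear) outright.
With premise 3, O(stow_gear ⊃ ¬verify_claim), the K-axiom yields O(¬verify_claim).
From O(¬verify_claim) and premise 6, O(¬verify_claim ⊃ ¬delete_backup), we obtain O(¬delete_backup).
Premise 5, O(publish_ballot ⊃ delete_backup), contraposes to O(¬delete_backup ⊃ ¬publish_ballot); with O(¬delete_backup) we get O(¬publish_ballot).
The contrapositive of premise 10 (O(stand_down ⊃ publish_ballot)) is O(¬publish_ballot ⊃ ¬stand_down), and O(¬publish_ballot) is already established, so O(¬stand_down).
Premise 4, O(retain_record ⊃ stand_down), contraposes to O(¬stand_down ⊃ ¬retain_record); with O(¬stand_down) we get O(¬retain_record).
Premise 2 is O(¬retain_record ⊃ ¬arm_system); since O(¬retain_record), deontic closure gives O(¬arm_system).
So O(¬arm_system) holds, i.e. arm_system is forbidden. None of the other listed options is forbidden under the premises.

arm_system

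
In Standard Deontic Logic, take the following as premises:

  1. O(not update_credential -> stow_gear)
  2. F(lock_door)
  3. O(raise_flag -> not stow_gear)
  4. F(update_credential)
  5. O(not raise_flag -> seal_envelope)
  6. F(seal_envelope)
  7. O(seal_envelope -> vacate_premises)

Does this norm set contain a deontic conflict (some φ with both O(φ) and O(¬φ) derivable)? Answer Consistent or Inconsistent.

Premise 6, F(seal_envelope), is equivalent to O(not seal_envelope).
Premise 5, O(not raise_flag -> seal_envelope), contraposes to O(not seal_envelope -> raise_flag); with O(not seal_envelope) we get O(raise_flag).
Premise 3 is O(raise_flag -> not stow_gear); since O(raise_flag), deontic closure gives O(not stow_gear).
The contrapositive of premise 1 (O(not update_credential -> stow_gear)) is O(not stow_gear -> update_credential), and O(not stow_gear) is already established, so O(update_credential).
However, F(update_credential) at premise 4 amounts to O(not update_credential).
We now have both O(update_credential) and O(not update_credential) — update_credential is simultaneously obligatory and forbidden, violating the D-axiom.

Inconsistent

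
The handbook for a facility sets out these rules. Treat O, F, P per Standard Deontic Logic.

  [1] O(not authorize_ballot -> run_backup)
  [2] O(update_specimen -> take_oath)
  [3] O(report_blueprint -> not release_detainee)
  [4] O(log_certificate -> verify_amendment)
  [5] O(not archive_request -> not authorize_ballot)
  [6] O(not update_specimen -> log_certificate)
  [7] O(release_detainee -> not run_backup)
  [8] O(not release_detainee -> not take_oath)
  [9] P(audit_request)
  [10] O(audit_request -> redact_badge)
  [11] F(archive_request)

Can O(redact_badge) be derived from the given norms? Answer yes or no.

No

Premise 10 is O(audit_request -> redact_badge), but O(audit_request) is not derivable from the premises (the permission P(audit_request) asserts only not O(not audit_request), not O(audit_request)), so it does not yield O(redact_badge).
No other premise forces O(redact_badge). An ideal world satisfying every premise can still have redact_badge false, so O(redact_badge) is not derivable.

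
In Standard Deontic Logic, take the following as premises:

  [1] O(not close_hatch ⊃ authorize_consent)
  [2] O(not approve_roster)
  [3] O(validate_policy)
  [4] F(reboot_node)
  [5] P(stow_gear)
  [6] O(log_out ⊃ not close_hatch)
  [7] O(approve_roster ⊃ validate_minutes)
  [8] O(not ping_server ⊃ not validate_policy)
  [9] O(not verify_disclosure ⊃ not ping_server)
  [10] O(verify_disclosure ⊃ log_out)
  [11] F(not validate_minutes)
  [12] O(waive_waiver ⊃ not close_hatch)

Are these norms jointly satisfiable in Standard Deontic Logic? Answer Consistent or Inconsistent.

Premise 7 is O(approve_roster ⊃ validate_minutes); even if O(validate_minutes) held, inferring O(approve_roster) would be affirming the consequent — invalid.
So O(approve_roster) is not derivable, and the apparent clash with O(not approve_roster) does not arise.
A world satisfying every obligation exists (e.g. approve_roster=false, authorize_consent=true, close_hatch=false, log_out=true, ping_server=true, reboot_node=false, stow_gear=false, validate_minutes=true, validate_policy=true, verify_disclosure=true, waive_waiver=false); no atom is both obligatory and forbidden, so the set is consistent.

Consistent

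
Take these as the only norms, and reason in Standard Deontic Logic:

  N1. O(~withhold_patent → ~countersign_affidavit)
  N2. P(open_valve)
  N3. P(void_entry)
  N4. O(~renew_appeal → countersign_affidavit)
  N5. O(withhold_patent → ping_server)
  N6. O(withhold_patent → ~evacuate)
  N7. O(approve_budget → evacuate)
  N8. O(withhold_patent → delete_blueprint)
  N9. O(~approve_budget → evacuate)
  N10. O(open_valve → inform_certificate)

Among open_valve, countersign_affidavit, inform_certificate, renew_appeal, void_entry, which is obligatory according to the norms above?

renew_appeal

Premises 7 and 9 are O(approve_budget → evacuate) and O(~approve_budget → evacuate); every ideal world satisfies approve_budget or ~approve_budget, so in either case evacuate holds — hence O(evacuate).
The contrapositive of premise 6 (O(withhold_patent → ~evacuate)) is O(evacuate → ~withhold_patent), and O(evacuate) is already established, so O(~withhold_patent).
Applying K to premise 1 (O(~withhold_patent → ~countersign_affidavit)) and O(~withhold_patent) yields O(~countersign_affidavit).
Premise 4 is O(~renew_appeal → countersign_affidavit); contrapositively O(~countersign_affidavit → renew_appeal). Since O(~countersign_affidavit) holds, K gives O(renew_appeal).
So O(renew_appeal) holds — renew_appeal is obligatory. None of the other listed options is made obligatory by any chain of premises.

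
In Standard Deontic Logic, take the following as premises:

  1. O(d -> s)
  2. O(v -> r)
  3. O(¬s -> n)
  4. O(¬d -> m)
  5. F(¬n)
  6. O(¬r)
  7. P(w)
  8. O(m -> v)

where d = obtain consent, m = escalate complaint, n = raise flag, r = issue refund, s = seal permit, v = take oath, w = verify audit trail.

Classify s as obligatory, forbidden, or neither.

Obligatory

From premise 6 we have O(¬r).
Premise 2 is O(v -> r); contrapositively O(¬r -> ¬v). Since O(¬r) holds, K gives O(¬v).
Premise 8, O(m -> v), contraposes to O(¬v -> ¬m); with O(¬v) we get O(¬m).
The contrapositive of premise 4 (O(¬d -> m)) is O(¬m -> d), and O(¬m) is already established, so O(d).
From O(d) and premise 1, O(d -> s), we obtain O(s).
Premises 3, 5, 7 do not contribute to this derivation.
Hence s is obligatory.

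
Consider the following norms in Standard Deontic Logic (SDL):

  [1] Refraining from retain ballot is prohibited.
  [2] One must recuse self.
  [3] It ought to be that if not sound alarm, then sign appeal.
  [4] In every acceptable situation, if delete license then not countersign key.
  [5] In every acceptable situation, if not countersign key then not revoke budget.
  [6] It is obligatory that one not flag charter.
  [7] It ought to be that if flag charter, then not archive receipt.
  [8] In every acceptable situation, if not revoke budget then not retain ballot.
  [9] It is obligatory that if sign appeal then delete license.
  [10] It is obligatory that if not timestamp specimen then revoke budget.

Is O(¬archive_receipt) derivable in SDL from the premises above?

No

Premise 7 is O(flag_charter → ¬archive_receipt), but O(flag_charter) is not derivable from the premises, so it does not yield O(¬archive_receipt).
No other premise forces O(¬archive_receipt). An ideal world satisfying every premise can still have ¬archive_receipt false, so O(¬archive_receipt) is not derivable.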